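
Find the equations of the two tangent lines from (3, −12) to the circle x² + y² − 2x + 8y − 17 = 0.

Let a tangent through (3, −12) have slope m. Its distance from (1, −4) must equal √34:
(−2m − (8))² = 34(m² + 1)
15m² − 16m − 15 = 0, so m = −3/5 or m = 5/3.
With m = −3/5: 3x + 5y = −51. With m = 5/3: 5x − 3y = 51.

3x + 5y = −51 and 5x − 3y = 51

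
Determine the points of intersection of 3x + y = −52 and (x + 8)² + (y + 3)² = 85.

Substitute y = −3x − 52:
10x² + 310x + 2380 = 0  ⟹  x² + 31x + 238 = 0
x = −14 or x = −17, giving (−14, −10) and (−17, −1).

(−17, −1) and (−14, −10)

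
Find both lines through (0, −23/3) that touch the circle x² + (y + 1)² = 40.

A line y − (−23/3) = m(x − (0)) is tangent when its distance from (0, −1) is 2√10:
(0m − (20/3))² = 40(m² + 1)
9m² − 1 = 0, so m = −1/3 or m = 1/3.
Through (0, −23/3) these give x + 3y = −23 and x − 3y = 23.

x + 3y = −23 and x − 3y = 23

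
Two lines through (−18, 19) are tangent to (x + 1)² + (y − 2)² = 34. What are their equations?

3x + 5y = 41 and 5x + 3y = −33

Let a tangent through (−18, 19) have slope m. Its distance from (−1, 2) must equal √34:
(17m − (−17))² = 34(m² + 1)
15m² + 34m + 15 = 0, so m = −3/5 or m = −5/3.
Through (−18, 19) these give 3x + 5y = 41 and 5x + 3y = −33.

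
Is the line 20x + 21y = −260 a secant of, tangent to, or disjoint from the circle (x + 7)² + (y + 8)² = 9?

d² = (20·(−7) + 21·(−8) − (−260))²/841 = 2304/841; r² = 9.
Since d² < r², the line cuts the circle twice.

secant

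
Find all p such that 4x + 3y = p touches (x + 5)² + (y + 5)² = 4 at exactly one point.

For a tangent, require d(centre, line) = r = 2.
|4·(−5) + 3·(−5) − p| / √25 = 2
|p − (−35)| = 2·5, so p = −25 or p = −45.

p = −45 or p = −25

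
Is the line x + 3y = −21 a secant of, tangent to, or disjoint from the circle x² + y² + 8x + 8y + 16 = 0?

secant

Substituting the line into the circle gives 10x² + 90x + 81 = 0.
Δ = 8100 − 3240 = 4860.
Two real roots: the line is a secant.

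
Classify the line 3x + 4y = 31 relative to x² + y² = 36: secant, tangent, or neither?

neither

Centre (0, 0), r² = 36. Distance² from centre to line = (−31)²/25 = 961/25.
Since d² > r², the line lies outside the circle.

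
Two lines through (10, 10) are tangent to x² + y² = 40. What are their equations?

3x − y = 20 and x − 3y = −20

Let a tangent through (10, 10) have slope m. Its distance from (0, 0) must equal 2√10:
(−10m − (−10))² = 40(m² + 1)
3m² − 10m + 3 = 0, so m = 3 or m = 1/3.
Through (10, 10) these give 3x − y = 20 and x − 3y = −20.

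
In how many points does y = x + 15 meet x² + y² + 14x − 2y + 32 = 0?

d² = (1·(−7) − 1·1 − (−15))²/2 = 49/2; r² = 18.
Since d² > r², the line lies outside the circle.

0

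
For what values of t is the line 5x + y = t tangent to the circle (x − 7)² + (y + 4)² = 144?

Tangency holds when the distance from the centre (7, −4) to the line equals the radius 12:
|5·7 + 1·(−4) − t| / √26 = 12
|t − (31)| = 12√26.

t = 31 ± 12√26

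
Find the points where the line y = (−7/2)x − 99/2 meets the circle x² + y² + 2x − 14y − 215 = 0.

(−17, 10) and (−13, −4)

Express y = (−99 − 7x)/2 and substitute into the circle:
53x² + 1590x + 11713 = 0  ⟹  x² + 30x + 221 = 0
x = −13 or x = −17, giving (−13, −4) and (−17, 10).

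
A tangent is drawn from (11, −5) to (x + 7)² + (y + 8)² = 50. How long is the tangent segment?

The centre is (−7, −8) and r = 5√2. The square of the distance from P to the centre is 324 + 9 = 333.
Power of the point: PT² = |PO|² − r² = 283, so PT = √283.

√283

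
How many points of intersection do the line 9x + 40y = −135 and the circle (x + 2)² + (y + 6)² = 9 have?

1

Centre (−2, −6), r² = 9. Distance² from centre to line = (−123)²/1681 = 9.
Since d² = r², the line is tangent.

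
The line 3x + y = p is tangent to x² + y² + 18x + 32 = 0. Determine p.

p = −27 ± 7√10

The line touches the circle iff its distance from (−9, 0) is 7:
|3·(−9) + 1·0 − p| / √10 = 7
|p − (−27)| = 7√10.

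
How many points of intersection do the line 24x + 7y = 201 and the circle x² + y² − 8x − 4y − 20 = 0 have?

Substituting the line into the circle gives 625x² − 9368x + 33793 = 0.
Δ = 87759424 − 84482500 = 3276924.
Two real roots: the line is a secant.

2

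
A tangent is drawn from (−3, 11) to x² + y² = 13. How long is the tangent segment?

3√13

With centre O = (0, 0), |OP|² = 130 and r² = 13.
By the tangent–radius right angle, tangent length = √(|PO|² − r²) = √117 = 3√13.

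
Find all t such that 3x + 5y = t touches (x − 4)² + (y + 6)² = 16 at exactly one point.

Tangency holds when the distance from the centre (4, −6) to the line equals the radius 4:
|3·4 + 5·(−6) − t| / √34 = 4
|t − (−18)| = 4√34.

t = −18 ± 4√34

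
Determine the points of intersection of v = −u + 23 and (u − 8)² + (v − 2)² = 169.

(8, 15) and (21, 2)

Substitute v = −u + 23:
2u² − 58u + 336 = 0  ⟹  u² − 29u + 168 = 0
u = 21 or u = 8, giving (21, 2) and (8, 15).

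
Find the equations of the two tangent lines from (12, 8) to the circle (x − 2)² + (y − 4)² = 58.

Write the tangent as mx − y + (8 − m·(12)) = 0 and set its distance from the centre to √58:
(−10m − (−4))² = 58(m² + 1)
21m² − 40m − 21 = 0, so m = −3/7 or m = 7/3.
With m = −3/7: 3x + 7y = 92. With m = 7/3: 7x − 3y = 60.

3x + 7y = 92 and 7x − 3y = 60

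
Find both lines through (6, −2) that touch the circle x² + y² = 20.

Write the tangent as mx − y + (−2 − m·(6)) = 0 and set its distance from the centre to 2√5:
(−6m − (2))² = 20(m² + 1)
2m² + 3m − 2 = 0, so m = −2 or m = 1/2.
With m = −2: 2x + y = 10. With m = 1/2: x − 2y = 10.

2x + y = 10 and x − 2y = 10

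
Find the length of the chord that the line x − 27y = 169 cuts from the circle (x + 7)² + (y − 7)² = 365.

√730

The distance from (−7, 7) to the line is 365/√730, and r² = 365.
Chord = 2√(r² − d²) = 2·√(365/2) = √730.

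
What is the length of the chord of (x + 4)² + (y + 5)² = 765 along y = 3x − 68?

9√10

From the line, y = 3x − 68. Substituting:
10x² − 370x + 3220 = 0  ⟹  x² − 37x + 322 = 0
x = 23 or x = 14, giving (23, 1) and (14, −26).
Chord length = distance between (23, 1) and (14, −26) = √810 = 9√10.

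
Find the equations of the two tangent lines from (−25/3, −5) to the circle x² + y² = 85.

9x + 2y = −85 and 6x + 7y = −85

A line y − (−5) = m(x − (−25/3)) is tangent when its distance from (0, 0) is √85:
(25/3m − (5))² = 85(m² + 1)
14m² + 75m + 54 = 0, so m = −9/2 or m = −6/7.
Through (−25/3, −5) these give 9x + 2y = −85 and 6x + 7y = −85.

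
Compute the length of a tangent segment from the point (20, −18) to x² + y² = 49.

15√3

The centre is (0, 0) and r = 7. The square of the distance from P to the centre is 400 + 324 = 724.
By the tangent–radius right angle, tangent length = √(|PO|² − r²) = √675 = 15√3.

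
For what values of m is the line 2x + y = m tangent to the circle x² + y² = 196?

Tangency holds when the distance from the centre (0, 0) to the line equals the radius 14:
|2·0 + 1·0 − m| / √5 = 14
|m| = 14√5.

m = ±14√5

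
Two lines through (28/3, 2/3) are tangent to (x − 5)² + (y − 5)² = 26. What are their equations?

5x − y = 46 and x − 5y = 6

A line y − (2/3) = m(x − (28/3)) is tangent when its distance from (5, 5) is √26:
(−13/3m − (13/3))² = 26(m² + 1)
5m² − 26m + 5 = 0, so m = 5 or m = 1/5.
With m = 5: 5x − y = 46. With m = 1/5: x − 5y = 6.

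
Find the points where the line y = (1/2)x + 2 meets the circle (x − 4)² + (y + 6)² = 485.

(−18, −7) and (18, 11)

Express y = (4 + x)/2 and substitute into the circle:
5x² − 1620 = 0  ⟹  x² − 324 = 0
x = 18 or x = −18, giving (18, 11) and (−18, −7).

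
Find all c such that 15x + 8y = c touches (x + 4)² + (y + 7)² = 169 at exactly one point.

c = −337 or c = 105

The line touches the circle iff its distance from (−4, −7) is 13:
|15·(−4) + 8·(−7) − c| / √289 = 13
|c − (−116)| = 13·17, so c = 105 or c = −337.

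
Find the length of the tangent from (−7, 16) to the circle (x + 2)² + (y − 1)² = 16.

3√26

Centre (−2, 1), r² = 16. |PO|² = (−5)² + (15)² = 250.
The tangent meets the radius at right angles, so tangent² = |PO|² − r² = 250 − 16 = 234.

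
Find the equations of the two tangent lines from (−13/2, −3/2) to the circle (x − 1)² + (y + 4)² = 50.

7x + y = −47 and x − y = −5

Write the tangent as mx − y + (−3/2 − m·(−13/2)) = 0 and set its distance from the centre to 5√2:
[m·(15/2) − (−5/2)]² = 50(m² + 1)
m² + 6m − 7 = 0, so m = −7 or m = 1.
With m = −7: 7x + y = −47. With m = 1: x − y = −5.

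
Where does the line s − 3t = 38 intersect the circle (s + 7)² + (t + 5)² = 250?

(−16, −18) and (8, −10)

From the line, t = (−38 + s)/3. Substituting:
10s² + 80s − 1280 = 0  ⟹  s² + 8s − 128 = 0
s = 8 or s = −16, giving (8, −10) and (−16, −18).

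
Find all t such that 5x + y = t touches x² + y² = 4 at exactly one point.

t = ±2√26

Tangency holds when the distance from the centre (0, 0) to the line equals the radius 2:
|5·0 + 1·0 − t| / √26 = 2
|t| = 2√26.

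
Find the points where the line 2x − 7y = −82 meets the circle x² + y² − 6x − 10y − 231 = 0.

(−13, 8) and (15, 16)

Express y = (82 + 2x)/7 and substitute into the circle:
53x² − 106x − 10335 = 0  ⟹  x² − 2x − 195 = 0
x = 15 or x = −13, giving (15, 16) and (−13, 8).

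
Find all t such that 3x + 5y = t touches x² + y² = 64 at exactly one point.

t = ±8√34

Tangency holds when the distance from the centre (0, 0) to the line equals the radius 8:
|3·0 + 5·0 − t| / √34 = 8
|t| = 8√34.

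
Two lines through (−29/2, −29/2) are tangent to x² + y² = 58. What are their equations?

A line y − (−29/2) = m(x − (−29/2)) is tangent when its distance from (0, 0) is √58:
[m·(29/2) − (29/2)]² = 58(m² + 1)
21m² − 58m + 21 = 0, so m = 3/7 or m = 7/3.
With m = 3/7: 3x − 7y = 58. With m = 7/3: 7x − 3y = −58.

3x − 7y = 58 and 7x − 3y = −58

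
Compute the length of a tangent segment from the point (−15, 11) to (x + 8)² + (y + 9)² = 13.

Centre (−8, −9), r² = 13. |PO|² = (−7)² + (20)² = 449.
The tangent meets the radius at right angles, so tangent² = |PO|² − r² = 449 − 13 = 436.

2√109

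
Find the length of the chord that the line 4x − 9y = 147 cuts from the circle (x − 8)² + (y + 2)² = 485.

4√97

Express y = (−147 + 4x)/9 and substitute into the circle:
97x² − 2328x − 17460 = 0  ⟹  x² − 24x − 180 = 0
x = 30 or x = −6, giving (30, −3) and (−6, −19).
Chord length = distance between (30, −3) and (−6, −19) = √1552 = 4√97.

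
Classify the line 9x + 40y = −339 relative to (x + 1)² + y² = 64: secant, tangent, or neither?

neither

Substituting the line into the circle gives 1681x² + 9302x + 14121 = 0.
Discriminant = (9302)² − 4·1681·(14121) = −8422400 < 0.
No real roots: the line does not meet the circle.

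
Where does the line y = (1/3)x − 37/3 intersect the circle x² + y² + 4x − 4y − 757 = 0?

Substitute y = (−37 + x)/3:
10x² − 50x − 5000 = 0  ⟹  x² − 5x − 500 = 0
x = 25 or x = −20, giving (25, −4) and (−20, −19).

(−20, −19) and (25, −4)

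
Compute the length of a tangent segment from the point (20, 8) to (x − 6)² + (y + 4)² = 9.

Centre (6, −4), r² = 9. |PO|² = (14)² + (12)² = 340.
By the tangent–radius right angle, tangent length = √(|PO|² − r²) = √331.

√331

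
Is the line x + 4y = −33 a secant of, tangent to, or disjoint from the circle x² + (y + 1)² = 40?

Substituting the line into the circle gives 17x² + 58x + 201 = 0.
Δ = 3364 − 13668 = −10304.
No real roots: the line does not meet the circle.

disjoint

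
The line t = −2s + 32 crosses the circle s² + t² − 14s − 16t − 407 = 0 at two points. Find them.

Express t = −2s + 32 and substitute into the circle:
5s² − 110s + 105 = 0  ⟹  s² − 22s + 21 = 0
s = 21 or s = 1, giving (21, −10) and (1, 30).

(1, 30) and (21, −10)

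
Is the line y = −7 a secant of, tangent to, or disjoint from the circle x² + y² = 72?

Centre (0, 0), r² = 72. Distance² from centre to line = (7)² = 49.
Since d² < r², the line cuts the circle twice.

secant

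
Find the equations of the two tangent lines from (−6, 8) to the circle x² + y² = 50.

x + 7y = 50 and 7x − y = −50

Let a tangent through (−6, 8) have slope m. Its distance from (0, 0) must equal 5√2:
[m·(6) − (−8)]² = 50(m² + 1)
7m² − 48m − 7 = 0, so m = −1/7 or m = 7.
Through (−6, 8) these give x + 7y = 50 and 7x − y = −50.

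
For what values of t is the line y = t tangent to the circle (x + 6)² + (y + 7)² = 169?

t = −20 or t = 6

For a tangent, require d(centre, line) = r = 13.
|0·(−6) + 1·(−7) − t| / √1 = 13
|t − (−7)| = 13, so t = 6 or t = −20.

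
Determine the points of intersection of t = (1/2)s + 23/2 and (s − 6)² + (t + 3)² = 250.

(−3, 10) and (1, 12)

From the line, t = (23 + s)/2. Substituting:
5s² + 10s − 15 = 0  ⟹  s² + 2s − 3 = 0
s = 1 or s = −3, giving (1, 12) and (−3, 10).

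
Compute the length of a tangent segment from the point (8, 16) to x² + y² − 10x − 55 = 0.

With centre O = (5, 0), |OP|² = 265 and r² = 80.
The tangent meets the radius at right angles, so tangent² = |PO|² − r² = 265 − 80 = 185.

√185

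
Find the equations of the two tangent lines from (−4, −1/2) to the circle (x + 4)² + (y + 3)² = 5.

Write the tangent as mx − y + (−1/2 − m·(−4)) = 0 and set its distance from the centre to √5:
(0m − (−5/2))² = 5(m² + 1)
4m² − 1 = 0, so m = 1/2 or m = −1/2.
With m = 1/2: x − 2y = −3. With m = −1/2: x + 2y = −5.

x − 2y = −3 and x + 2y = −5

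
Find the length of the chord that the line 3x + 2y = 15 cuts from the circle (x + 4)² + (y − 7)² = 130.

Centre (−4, 7), r² = 130. Perpendicular distance d from centre to line = |−13| / √13 = 13/√13.
Chord = 2√(r² − d²) = 2·√(117) = 6√13.

6√13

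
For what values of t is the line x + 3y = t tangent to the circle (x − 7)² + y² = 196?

t = 7 ± 14√10

Tangency holds when the distance from the centre (7, 0) to the line equals the radius 14:
|1·7 + 3·0 − t| / √10 = 14
|t − (7)| = 14√10.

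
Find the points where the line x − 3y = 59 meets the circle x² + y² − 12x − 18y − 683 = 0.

(2, −19) and (26, −11)

Substitute y = (−59 + x)/3:
10x² − 280x + 520 = 0  ⟹  x² − 28x + 52 = 0
x = 26 or x = 2, giving (26, −11) and (2, −19).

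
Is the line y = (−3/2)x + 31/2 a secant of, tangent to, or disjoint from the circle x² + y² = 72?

disjoint

Centre (0, 0), r² = 72. Distance² from centre to line = (−31)²/13 = 961/13.
Since d² > r², the line lies outside the circle.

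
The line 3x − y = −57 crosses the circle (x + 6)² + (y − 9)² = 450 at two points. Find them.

Express y = 3x + 57 and substitute into the circle:
10x² + 300x + 1890 = 0  ⟹  x² + 30x + 189 = 0
x = −9 or x = −21, giving (−9, 30) and (−21, −6).

(−21, −6) and (−9, 30)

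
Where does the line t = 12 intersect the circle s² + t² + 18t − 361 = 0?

Express t = 12 and substitute into the circle:
s² − 1 = 0
s = 1 or s = −1, giving (1, 12) and (−1, 12).

(−1, 12) and (1, 12)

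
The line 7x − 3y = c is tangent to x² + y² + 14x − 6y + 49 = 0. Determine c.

For a tangent, require d(centre, line) = r = 3.
|7·(−7) − 3·3 − c| / √58 = 3
|c − (−58)| = 3√58.

c = −58 ± 3√58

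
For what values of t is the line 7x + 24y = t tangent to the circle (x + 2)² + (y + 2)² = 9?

The line touches the circle iff its distance from (−2, −2) is 3:
|7·(−2) + 24·(−2) − t| / √625 = 3
|t − (−62)| = 3·25, so t = 13 or t = −137.

t = −137 or t = 13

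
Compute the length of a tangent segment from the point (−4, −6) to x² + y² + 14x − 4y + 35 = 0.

√55

With centre O = (−7, 2), |OP|² = 73 and r² = 18.
By the tangent–radius right angle, tangent length = √(|PO|² − r²) = √55.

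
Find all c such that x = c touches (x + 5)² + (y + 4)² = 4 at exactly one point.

Tangency holds when the distance from the centre (−5, −4) to the line equals the radius 2:
|1·(−5) + 0·(−4) − c| / √1 = 2
|c − (−5)| = 2, so c = −3 or c = −7.

c = −7 or c = −3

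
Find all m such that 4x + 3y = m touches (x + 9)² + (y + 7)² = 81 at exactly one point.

m = −102 or m = −12

Tangency holds when the distance from the centre (−9, −7) to the line equals the radius 9:
|4·(−9) + 3·(−7) − m| / √25 = 9
|m − (−57)| = 9·5, so m = −12 or m = −102.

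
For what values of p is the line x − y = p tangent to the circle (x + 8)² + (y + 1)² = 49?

p = −7 ± 7√2

The line touches the circle iff its distance from (−8, −1) is 7:
|1·(−8) − 1·(−1) − p| / √2 = 7
|p − (−7)| = 7√2.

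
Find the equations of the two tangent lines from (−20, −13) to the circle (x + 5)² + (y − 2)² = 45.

x − 2y = 6 and 2x − y = −27

Let a tangent through (−20, −13) have slope m. Its distance from (−5, 2) must equal 3√5:
[m·(15) − (15)]² = 45(m² + 1)
2m² − 5m + 2 = 0, so m = 1/2 or m = 2.
Through (−20, −13) these give x − 2y = 6 and 2x − y = −27.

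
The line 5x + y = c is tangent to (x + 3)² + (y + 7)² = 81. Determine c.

For a tangent, require d(centre, line) = r = 9.
|5·(−3) + 1·(−7) − c| / √26 = 9
|c − (−22)| = 9√26.

c = −22 ± 9√26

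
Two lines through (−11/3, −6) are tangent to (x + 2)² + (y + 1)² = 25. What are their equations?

y = −6 and 3x + 4y = −35

Write the tangent as mx − y + (−6 − m·(−11/3)) = 0 and set its distance from the centre to 5:
[m·(5/3) − (5)]² = 25(m² + 1)
4m² + 3m = 0, so m = 0 or m = −3/4.
With m = 0: y = −6. With m = −3/4: 3x + 4y = −35.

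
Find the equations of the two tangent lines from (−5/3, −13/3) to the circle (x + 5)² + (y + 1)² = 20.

x − 2y = 7 and 2x − y = 1

Let a tangent through (−5/3, −13/3) have slope m. Its distance from (−5, −1) must equal 2√5:
[m·(−10/3) − (10/3)]² = 20(m² + 1)
2m² − 5m + 2 = 0, so m = 1/2 or m = 2.
Through (−5/3, −13/3) these give x − 2y = 7 and 2x − y = 1.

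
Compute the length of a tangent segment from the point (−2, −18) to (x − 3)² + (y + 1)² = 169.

√145

Centre (3, −1), r² = 169. |PO|² = (−5)² + (−17)² = 314.
By the tangent–radius right angle, tangent length = √(|PO|² − r²) = √145.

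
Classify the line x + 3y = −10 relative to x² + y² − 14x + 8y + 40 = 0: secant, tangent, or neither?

secant

Centre (7, −4), r² = 25. Distance² from centre to line = (5)²/10 = 5/2.
Since d² < r², the line cuts the circle twice.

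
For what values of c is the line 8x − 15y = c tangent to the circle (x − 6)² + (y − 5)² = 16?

The line touches the circle iff its distance from (6, 5) is 4:
|8·6 − 15·5 − c| / √289 = 4
|c − (−27)| = 4·17, so c = 41 or c = −95.

c = −95 or c = 41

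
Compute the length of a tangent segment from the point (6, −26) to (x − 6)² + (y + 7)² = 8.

Centre (6, −7), r² = 8. |PO|² = (0)² + (−19)² = 361.
The tangent meets the radius at right angles, so tangent² = |PO|² − r² = 361 − 8 = 353.

√353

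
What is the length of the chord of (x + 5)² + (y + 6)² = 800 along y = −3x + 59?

8√10

The distance from (−5, −6) to the line is 80/√10, and r² = 800.
Half the chord is √(r² − d²) = √(160), so the full chord is 8√10.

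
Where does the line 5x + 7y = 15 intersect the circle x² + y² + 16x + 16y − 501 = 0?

Express y = (15 − 5x)/7 and substitute into the circle:
74x² + 74x − 22644 = 0  ⟹  x² + x − 306 = 0
x = 17 or x = −18, giving (17, −10) and (−18, 15).

(−18, 15) and (17, −10)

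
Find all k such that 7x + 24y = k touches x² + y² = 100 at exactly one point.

k = −250 or k = 250

Tangency holds when the distance from the centre (0, 0) to the line equals the radius 10:
|7·0 + 24·0 − k| / √625 = 10
|k| = 10·25, so k = 250 or k = −250.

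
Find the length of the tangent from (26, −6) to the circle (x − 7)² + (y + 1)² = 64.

√322

The centre is (7, −1) and r = 8. The square of the distance from P to the centre is 361 + 25 = 386.
The tangent meets the radius at right angles, so tangent² = |PO|² − r² = 386 − 64 = 322.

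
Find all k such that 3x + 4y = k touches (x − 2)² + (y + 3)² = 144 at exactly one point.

k = −66 or k = 54

For a tangent, require d(centre, line) = r = 12.
|3·2 + 4·(−3) − k| / √25 = 12
|k − (−6)| = 12·5, so k = 54 or k = −66.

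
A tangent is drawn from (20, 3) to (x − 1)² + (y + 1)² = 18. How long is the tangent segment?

√359

The centre is (1, −1) and r = 3√2. The square of the distance from P to the centre is 361 + 16 = 377.
By the tangent–radius right angle, tangent length = √(|PO|² − r²) = √359.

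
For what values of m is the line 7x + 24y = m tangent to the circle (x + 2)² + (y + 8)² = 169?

m = −531 or m = 119

For a tangent, require d(centre, line) = r = 13.
|7·(−2) + 24·(−8) − m| / √625 = 13
|m − (−206)| = 13·25, so m = 119 or m = −531.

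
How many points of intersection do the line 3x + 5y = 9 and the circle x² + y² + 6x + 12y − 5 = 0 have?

d² = (3·(−3) + 5·(−6) − (9))²/34 = 1152/17; r² = 50.
Since d² > r², the line lies outside the circle.

0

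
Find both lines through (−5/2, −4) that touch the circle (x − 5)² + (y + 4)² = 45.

2x − y = −1 and 2x + y = −9

A line y − (−4) = m(x − (−5/2)) is tangent when its distance from (5, −4) is 3√5:
[m·(15/2) − (0)]² = 45(m² + 1)
m² − 4 = 0, so m = 2 or m = −2.
Through (−5/2, −4) these give 2x − y = −1 and 2x + y = −9.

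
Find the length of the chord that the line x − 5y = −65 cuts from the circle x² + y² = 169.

√26

Centre (0, 0), r² = 169. Perpendicular distance d from centre to line = |65| / √26 = 65/√26.
Half the chord is √(r² − d²) = √(13/2), so the full chord is √26.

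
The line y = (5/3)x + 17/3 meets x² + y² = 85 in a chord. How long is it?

Express y = (17 + 5x)/3 and substitute into the circle:
34x² + 170x − 476 = 0  ⟹  x² + 5x − 14 = 0
x = 2 or x = −7, giving (2, 9) and (−7, −6).
Chord length = distance between (2, 9) and (−7, −6) = √306 = 3√34.

3√34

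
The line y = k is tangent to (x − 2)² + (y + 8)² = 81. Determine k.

Tangency holds when the distance from the centre (2, −8) to the line equals the radius 9:
|0·2 + 1·(−8) − k| / √1 = 9
|k − (−8)| = 9, so k = 1 or k = −17.

k = −17 or k = 1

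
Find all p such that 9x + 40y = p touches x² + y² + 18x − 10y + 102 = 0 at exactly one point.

p = 37 or p = 201

For a tangent, require d(centre, line) = r = 2.
|9·(−9) + 40·5 − p| / √1681 = 2
|p − (119)| = 2·41, so p = 201 or p = 37.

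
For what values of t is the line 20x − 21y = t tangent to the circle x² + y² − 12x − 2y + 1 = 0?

The line touches the circle iff its distance from (6, 1) is 6:
|20·6 − 21·1 − t| / √841 = 6
|t − (99)| = 6·29, so t = 273 or t = −75.

t = −75 or t = 273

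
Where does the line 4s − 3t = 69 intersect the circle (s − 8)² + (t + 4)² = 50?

(9, −11) and (15, −3)

From the line, t = (−69 + 4s)/3. Substituting:
25s² − 600s + 3375 = 0  ⟹  s² − 24s + 135 = 0
s = 15 or s = 9, giving (15, −3) and (9, −11).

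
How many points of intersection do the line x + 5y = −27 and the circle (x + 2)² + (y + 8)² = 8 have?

0

Substituting the line into the circle gives 26x² + 74x + 69 = 0.
Δ = 5476 − 7176 = −1700.
No real roots: the line does not meet the circle.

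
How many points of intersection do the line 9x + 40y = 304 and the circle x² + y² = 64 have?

Substituting the line into the circle gives 1681x² − 5472x − 9984 = 0.
Discriminant = (−5472)² − 4·1681·(−9984) = 97075200 > 0.
Two real roots: the line is a secant.

2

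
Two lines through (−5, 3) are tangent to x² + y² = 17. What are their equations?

x − 4y = −17 and 4x + y = −17

Let a tangent through (−5, 3) have slope m. Its distance from (0, 0) must equal √17:
(5m − (−3))² = 17(m² + 1)
4m² + 15m − 4 = 0, so m = 1/4 or m = −4.
Through (−5, 3) these give x − 4y = −17 and 4x + y = −17.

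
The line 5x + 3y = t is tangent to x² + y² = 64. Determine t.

For a tangent, require d(centre, line) = r = 8.
|5·0 + 3·0 − t| / √34 = 8
|t| = 8√34.

t = ±8√34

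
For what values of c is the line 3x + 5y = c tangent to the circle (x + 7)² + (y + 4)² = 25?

For a tangent, require d(centre, line) = r = 5.
|3·(−7) + 5·(−4) − c| / √34 = 5
|c − (−41)| = 5√34.

c = −41 ± 5√34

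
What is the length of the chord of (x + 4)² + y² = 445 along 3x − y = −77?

3√10

Centre (−4, 0), r² = 445. Perpendicular distance d from centre to line = |65| / √10 = 65/√10.
Chord = 2√(r² − d²) = 2·√(45/2) = 3√10.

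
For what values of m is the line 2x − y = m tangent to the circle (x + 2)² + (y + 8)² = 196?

Tangency holds when the distance from the centre (−2, −8) to the line equals the radius 14:
|2·(−2) − 1·(−8) − m| / √5 = 14
|m − (4)| = 14√5.

m = 4 ± 14√5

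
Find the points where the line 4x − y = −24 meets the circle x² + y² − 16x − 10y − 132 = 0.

From the line, y = 4x + 24. Substituting:
17x² + 136x + 204 = 0  ⟹  x² + 8x + 12 = 0
x = −2 or x = −6, giving (−2, 16) and (−6, 0).

(−6, 0) and (−2, 16)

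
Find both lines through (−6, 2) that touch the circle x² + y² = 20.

x − 2y = −10 and 2x + y = −10

Let a tangent through (−6, 2) have slope m. Its distance from (0, 0) must equal 2√5:
[m·(6) − (−2)]² = 20(m² + 1)
2m² + 3m − 2 = 0, so m = 1/2 or m = −2.
Through (−6, 2) these give x − 2y = −10 and 2x + y = −10.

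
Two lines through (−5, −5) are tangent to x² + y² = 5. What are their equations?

2x − y = −5 and x − 2y = 5

A line y − (−5) = m(x − (−5)) is tangent when its distance from (0, 0) is √5:
[m·(5) − (5)]² = 5(m² + 1)
2m² − 5m + 2 = 0, so m = 2 or m = 1/2.
Through (−5, −5) these give 2x − y = −5 and x − 2y = 5.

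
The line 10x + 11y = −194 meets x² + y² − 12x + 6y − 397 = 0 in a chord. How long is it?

From the line, y = (−194 − 10x)/11. Substituting:
221x² + 1768x − 23205 = 0  ⟹  x² + 8x − 105 = 0
x = 7 or x = −15, giving (7, −24) and (−15, −4).
|(7, −24) − (−15, −4)| = √((22)² + (−20)²) = 2√221.

2√221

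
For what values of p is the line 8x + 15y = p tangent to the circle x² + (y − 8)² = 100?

Tangency holds when the distance from the centre (0, 8) to the line equals the radius 10:
|8·0 + 15·8 − p| / √289 = 10
|p − (120)| = 10·17, so p = 290 or p = −50.

p = −50 or p = 290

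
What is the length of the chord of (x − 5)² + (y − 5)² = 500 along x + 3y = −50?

From the line, y = (−50 − x)/3. Substituting:
10x² + 40x − 50 = 0  ⟹  x² + 4x − 5 = 0
x = 1 or x = −5, giving (1, −17) and (−5, −15).
Chord length = distance between (1, −17) and (−5, −15) = √40 = 2√10.

2√10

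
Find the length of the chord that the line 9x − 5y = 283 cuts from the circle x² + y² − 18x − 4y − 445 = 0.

2√106

Express y = (−283 + 9x)/5 and substitute into the circle:
106x² − 5724x + 74624 = 0  ⟹  x² − 54x + 704 = 0
x = 32 or x = 22, giving (32, 1) and (22, −17).
|(32, 1) − (22, −17)| = √((10)² + (18)²) = 2√106.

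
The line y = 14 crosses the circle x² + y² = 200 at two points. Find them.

From the line, y = 14. Substituting:
x² − 4 = 0
x = 2 or x = −2, giving (2, 14) and (−2, 14).

(−2, 14) and (2, 14)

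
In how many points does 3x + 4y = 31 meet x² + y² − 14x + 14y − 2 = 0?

Substituting the line into the circle gives 25x² − 578x + 2665 = 0.
Discriminant = (−578)² − 4·25·(2665) = 67584 > 0.
Two real roots: the line is a secant.

2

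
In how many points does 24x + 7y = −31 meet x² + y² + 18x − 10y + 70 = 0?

Substituting the line into the circle gives 625x² + 4050x + 6561 = 0.
Δ = 16402500 − 16402500 = 0.
A repeated root: the line is tangent.

1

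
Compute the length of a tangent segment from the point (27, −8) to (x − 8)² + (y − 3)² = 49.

With centre O = (8, 3), |OP|² = 482 and r² = 49.
The tangent meets the radius at right angles, so tangent² = |PO|² − r² = 482 − 49 = 433.

√433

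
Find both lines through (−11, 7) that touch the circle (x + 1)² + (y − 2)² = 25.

y = 7 and 4x + 3y = −23

Write the tangent as mx − y + (7 − m·(−11)) = 0 and set its distance from the centre to 5:
[m·(10) − (−5)]² = 25(m² + 1)
3m² + 4m = 0, so m = 0 or m = −4/3.
With m = 0: y = 7. With m = −4/3: 4x + 3y = −23.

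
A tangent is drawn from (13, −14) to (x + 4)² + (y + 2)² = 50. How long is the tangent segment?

√383

With centre O = (−4, −2), |OP|² = 433 and r² = 50.
The tangent meets the radius at right angles, so tangent² = |PO|² − r² = 433 − 50 = 383.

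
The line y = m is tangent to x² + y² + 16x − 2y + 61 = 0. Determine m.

m = −1 or m = 3

The line touches the circle iff its distance from (−8, 1) is 2:
|0·(−8) + 1·1 − m| / √1 = 2
|m − (1)| = 2, so m = 3 or m = −1.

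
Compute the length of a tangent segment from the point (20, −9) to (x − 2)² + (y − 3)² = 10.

The centre is (2, 3) and r = √10. The square of the distance from P to the centre is 324 + 144 = 468.
Power of the point: PT² = |PO|² − r² = 458, so PT = √458.

√458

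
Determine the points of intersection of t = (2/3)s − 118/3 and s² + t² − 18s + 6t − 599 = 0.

(17, −28) and (29, −20)

Express t = (−118 + 2s)/3 and substitute into the circle:
13s² − 598s + 6409 = 0  ⟹  s² − 46s + 493 = 0
s = 29 or s = 17, giving (29, −20) and (17, −28).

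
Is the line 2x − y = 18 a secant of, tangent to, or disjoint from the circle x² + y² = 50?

Substituting the line into the circle gives 5x² − 72x + 274 = 0.
Δ = 5184 − 5480 = −296.
No real roots: the line does not meet the circle.

disjoint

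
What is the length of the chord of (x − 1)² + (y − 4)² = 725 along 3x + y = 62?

13√10

Centre (1, 4), r² = 725. Perpendicular distance d from centre to line = |−55| / √10 = 55/√10.
Half the chord is √(r² − d²) = √(845/2), so the full chord is 13√10.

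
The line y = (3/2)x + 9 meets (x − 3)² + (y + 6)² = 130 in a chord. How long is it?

From the line, y = (18 + 3x)/2. Substituting:
13x² + 156x + 416 = 0  ⟹  x² + 12x + 32 = 0
x = −4 or x = −8, giving (−4, 3) and (−8, −3).
Chord length = distance between (−4, 3) and (−8, −3) = √52 = 2√13.

2√13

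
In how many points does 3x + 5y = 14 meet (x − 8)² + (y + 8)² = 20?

d² = (3·8 + 5·(−8) − (14))²/34 = 450/17; r² = 20.
Since d² > r², the line lies outside the circle.

0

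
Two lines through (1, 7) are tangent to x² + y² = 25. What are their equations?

4x + 3y = 25 and 3x − 4y = −25

Write the tangent as mx − y + (7 − m·(1)) = 0 and set its distance from the centre to 5:
[m·(−1) − (−7)]² = 25(m² + 1)
12m² + 7m − 12 = 0, so m = −4/3 or m = 3/4.
Through (1, 7) these give 4x + 3y = 25 and 3x − 4y = −25.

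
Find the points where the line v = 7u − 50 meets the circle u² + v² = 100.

(6, −8) and (8, 6)

Express v = 7u − 50 and substitute into the circle:
50u² − 700u + 2400 = 0  ⟹  u² − 14u + 48 = 0
u = 8 or u = 6, giving (8, 6) and (6, −8).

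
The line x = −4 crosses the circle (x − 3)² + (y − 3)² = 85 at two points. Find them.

The line gives x = −4. Substituting into the circle:
y² − 6y − 27 = 0
y = 9 or y = −3, giving (−4, 9) and (−4, −3).

(−4, −3) and (−4, 9)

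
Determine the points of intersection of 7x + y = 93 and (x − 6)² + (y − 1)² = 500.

Substitute y = −7x + 93:
50x² − 1300x + 8000 = 0  ⟹  x² − 26x + 160 = 0
x = 16 or x = 10, giving (16, −19) and (10, 23).

(10, 23) and (16, −19)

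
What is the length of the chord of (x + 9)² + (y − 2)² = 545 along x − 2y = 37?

6√5

Centre (−9, 2), r² = 545. Perpendicular distance d from centre to line = |−50| / √5 = 50/√5.
Half the chord is √(r² − d²) = √(45), so the full chord is 6√5.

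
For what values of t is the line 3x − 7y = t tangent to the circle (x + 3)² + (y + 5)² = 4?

t = 26 ± 2√58

The line touches the circle iff its distance from (−3, −5) is 2:
|3·(−3) − 7·(−5) − t| / √58 = 2
|t − (26)| = 2√58.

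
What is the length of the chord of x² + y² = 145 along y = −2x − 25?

4√5

Express y = −2x − 25 and substitute into the circle:
5x² + 100x + 480 = 0  ⟹  x² + 20x + 96 = 0
x = −8 or x = −12, giving (−8, −9) and (−12, −1).
Chord length = distance between (−8, −9) and (−12, −1) = √80 = 4√5.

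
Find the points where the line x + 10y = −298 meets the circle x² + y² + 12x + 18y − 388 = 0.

(−18, −28) and (2, −30)

Substitute y = (−298 − x)/10:
101x² + 1616x − 3636 = 0  ⟹  x² + 16x − 36 = 0
x = 2 or x = −18, giving (2, −30) and (−18, −28).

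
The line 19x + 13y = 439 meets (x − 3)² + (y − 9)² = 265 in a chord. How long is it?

Express y = (439 − 19x)/13 and substitute into the circle:
530x² − 13250x + 60420 = 0  ⟹  x² − 25x + 114 = 0
x = 19 or x = 6, giving (19, 6) and (6, 25).
Chord length = distance between (19, 6) and (6, 25) = √530 = √530.

√530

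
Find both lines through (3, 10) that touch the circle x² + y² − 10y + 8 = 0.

Let a tangent through (3, 10) have slope m. Its distance from (0, 5) must equal √17:
(−3m − (−5))² = 17(m² + 1)
4m² + 15m − 4 = 0, so m = 1/4 or m = −4.
With m = 1/4: x − 4y = −37. With m = −4: 4x + y = 22.

x − 4y = −37 and 4x + y = 22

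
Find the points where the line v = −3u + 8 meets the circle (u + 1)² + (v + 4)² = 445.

Express v = −3u + 8 and substitute into the circle:
10u² − 70u − 300 = 0  ⟹  u² − 7u − 30 = 0
u = 10 or u = −3, giving (10, −22) and (−3, 17).

(−3, 17) and (10, −22)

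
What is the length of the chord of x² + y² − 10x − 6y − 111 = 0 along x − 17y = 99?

√290

The distance from (5, 3) to the line is 145/√290, and r² = 145.
Chord = 2√(r² − d²) = 2·√(145/2) = √290.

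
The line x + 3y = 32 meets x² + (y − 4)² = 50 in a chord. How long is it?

Express y = (32 − x)/3 and substitute into the circle:
10x² − 40x − 50 = 0  ⟹  x² − 4x − 5 = 0
x = 5 or x = −1, giving (5, 9) and (−1, 11).
|(5, 9) − (−1, 11)| = √((6)² + (−2)²) = 2√10.

2√10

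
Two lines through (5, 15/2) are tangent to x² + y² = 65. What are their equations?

7x + 4y = 65 and x + 8y = 65

Write the tangent as mx − y + (15/2 − m·(5)) = 0 and set its distance from the centre to √65:
[m·(−5) − (−15/2)]² = 65(m² + 1)
32m² + 60m + 7 = 0, so m = −7/4 or m = −1/8.
With m = −7/4: 7x + 4y = 65. With m = −1/8: x + 8y = 65.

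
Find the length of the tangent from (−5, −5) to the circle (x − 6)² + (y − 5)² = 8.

√213

Centre (6, 5), r² = 8. |PO|² = (−11)² + (−10)² = 221.
By the tangent–radius right angle, tangent length = √(|PO|² − r²) = √213.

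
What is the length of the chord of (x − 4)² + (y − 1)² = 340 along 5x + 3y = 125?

2√34

Centre (4, 1), r² = 340. Perpendicular distance d from centre to line = |−102| / √34 = 102/√34.
Chord = 2√(r² − d²) = 2·√(34) = 2√34.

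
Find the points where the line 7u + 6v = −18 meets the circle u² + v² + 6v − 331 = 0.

Substitute v = (−18 − 7u)/6:
85u² − 12240 = 0  ⟹  u² − 144 = 0
u = 12 or u = −12, giving (12, −17) and (−12, 11).

(−12, 11) and (12, −17)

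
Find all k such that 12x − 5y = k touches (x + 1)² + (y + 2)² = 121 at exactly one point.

The line touches the circle iff its distance from (−1, −2) is 11:
|12·(−1) − 5·(−2) − k| / √169 = 11
|k − (−2)| = 11·13, so k = 141 or k = −145.

k = −145 or k = 141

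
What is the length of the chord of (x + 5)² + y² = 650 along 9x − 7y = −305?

Centre (−5, 0), r² = 650. Perpendicular distance d from centre to line = |260| / √130 = 260/√130.
Chord = 2√(r² − d²) = 2·√(130) = 2√130.

2√130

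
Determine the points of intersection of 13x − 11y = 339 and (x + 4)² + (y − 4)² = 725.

(10, −19) and (21, −6)

From the line, y = (−339 + 13x)/11. Substituting:
290x² − 8990x + 60900 = 0  ⟹  x² − 31x + 210 = 0
x = 21 or x = 10, giving (21, −6) and (10, −19).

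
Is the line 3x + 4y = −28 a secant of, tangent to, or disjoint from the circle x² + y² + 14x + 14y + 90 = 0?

disjoint

Substituting the line into the circle gives 25x² + 224x + 656 = 0.
Δ = 50176 − 65600 = −15424.
No real roots: the line does not meet the circle.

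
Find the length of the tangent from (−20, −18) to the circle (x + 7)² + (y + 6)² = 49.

2√66

The centre is (−7, −6) and r = 7. The square of the distance from P to the centre is 169 + 144 = 313.
The tangent meets the radius at right angles, so tangent² = |PO|² − r² = 313 − 49 = 264.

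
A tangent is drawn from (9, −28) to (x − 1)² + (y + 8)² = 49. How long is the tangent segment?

With centre O = (1, −8), |OP|² = 464 and r² = 49.
By the tangent–radius right angle, tangent length = √(|PO|² − r²) = √415.

√415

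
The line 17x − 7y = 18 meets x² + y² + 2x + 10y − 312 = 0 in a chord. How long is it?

26√2

From the line, y = (−18 + 17x)/7. Substituting:
338x² + 676x − 16224 = 0  ⟹  x² + 2x − 48 = 0
x = 6 or x = −8, giving (6, 12) and (−8, −22).
|(6, 12) − (−8, −22)| = √((14)² + (34)²) = 26√2.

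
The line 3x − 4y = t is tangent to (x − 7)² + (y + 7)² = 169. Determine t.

t = −16 or t = 114

The line touches the circle iff its distance from (7, −7) is 13:
|3·7 − 4·(−7) − t| / √25 = 13
|t − (49)| = 13·5, so t = 114 or t = −16.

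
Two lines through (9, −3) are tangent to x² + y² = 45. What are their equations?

2x + y = 15 and x − 2y = 15

Write the tangent as mx − y + (−3 − m·(9)) = 0 and set its distance from the centre to 3√5:
[m·(−9) − (3)]² = 45(m² + 1)
2m² + 3m − 2 = 0, so m = −2 or m = 1/2.
With m = −2: 2x + y = 15. With m = 1/2: x − 2y = 15.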